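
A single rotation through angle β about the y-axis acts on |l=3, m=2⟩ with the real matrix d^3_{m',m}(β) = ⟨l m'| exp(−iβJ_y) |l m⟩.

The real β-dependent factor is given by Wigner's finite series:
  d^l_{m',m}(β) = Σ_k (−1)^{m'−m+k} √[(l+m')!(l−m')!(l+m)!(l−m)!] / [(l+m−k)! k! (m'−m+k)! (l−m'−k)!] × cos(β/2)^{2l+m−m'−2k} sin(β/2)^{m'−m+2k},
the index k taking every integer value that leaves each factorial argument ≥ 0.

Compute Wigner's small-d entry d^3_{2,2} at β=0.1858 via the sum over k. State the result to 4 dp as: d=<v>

d=0.9321

d^3_{2,2}(β=0.1858) via Wigner's sum:
With c≡cos(β/2)=0.995688 and s≡sin(β/2)=0.092766, N=[120·1·120·1]^{1/2}=120.000000
The bounds max(0,m−m')=0 and min(l+m,l−m')=1 give 2 terms
  k=0: (−1)^0·120.0000/(120)·0.9957^6·0.0928^0 = +0.974405
  k=1: (−1)^1·120.0000/(24)·0.9957^4·0.0928^2 = -0.042291
d^3_{2,2}(0.1858) = +0.974405 -0.042291 = +0.932114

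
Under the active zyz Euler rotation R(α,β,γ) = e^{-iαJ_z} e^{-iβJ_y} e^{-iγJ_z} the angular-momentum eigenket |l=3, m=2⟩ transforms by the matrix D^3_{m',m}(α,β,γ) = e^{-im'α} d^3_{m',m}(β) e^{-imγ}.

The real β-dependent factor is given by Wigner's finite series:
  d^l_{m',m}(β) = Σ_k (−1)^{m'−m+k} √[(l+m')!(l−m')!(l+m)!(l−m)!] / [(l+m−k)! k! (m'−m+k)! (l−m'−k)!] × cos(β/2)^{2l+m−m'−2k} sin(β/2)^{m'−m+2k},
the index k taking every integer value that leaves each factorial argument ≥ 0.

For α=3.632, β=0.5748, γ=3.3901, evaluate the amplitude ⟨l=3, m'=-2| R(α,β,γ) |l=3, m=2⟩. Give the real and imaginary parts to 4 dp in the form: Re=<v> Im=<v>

Split into d^3_{-2,2}(β=0.5748) × two z-phases.
With c≡cos(β/2)=0.958984 and s≡sin(β/2)=0.283460, N=[1·120·120·1]^{1/2}=120.000000
Admissible k: 4..5 (factorial args all ≥0)
  k=4: (−1)^0·120.0000/(24)·0.9590^2·0.2835^4 = +0.029686
  k=5: (−1)^1·120.0000/(120)·0.9590^0·0.2835^6 = -0.000519
d^3_{-2,2}(0.5748) = +0.029686 -0.000519 = +0.029168
Phases: e^{-i·(-2)·3.632}=+0.556346+0.830951i, e^{-i·(2)·3.3901}=+0.879010-0.476804i ⇒ D=+0.025820+0.013567i

Re=0.0258 Im=0.0136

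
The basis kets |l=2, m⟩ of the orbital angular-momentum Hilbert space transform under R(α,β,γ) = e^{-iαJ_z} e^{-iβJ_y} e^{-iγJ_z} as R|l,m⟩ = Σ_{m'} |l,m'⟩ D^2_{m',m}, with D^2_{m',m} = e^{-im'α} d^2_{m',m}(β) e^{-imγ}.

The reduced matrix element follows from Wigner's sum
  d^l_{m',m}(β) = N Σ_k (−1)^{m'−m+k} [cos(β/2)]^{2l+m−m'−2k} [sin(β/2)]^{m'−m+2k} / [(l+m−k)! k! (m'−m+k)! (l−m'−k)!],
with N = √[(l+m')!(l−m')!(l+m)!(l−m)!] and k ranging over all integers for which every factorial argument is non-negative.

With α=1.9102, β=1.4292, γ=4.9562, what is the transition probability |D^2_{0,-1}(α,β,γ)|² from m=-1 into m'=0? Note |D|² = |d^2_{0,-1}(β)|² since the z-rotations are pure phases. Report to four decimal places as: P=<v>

Split into d^2_{0,-1}(β=1.4292) × two z-phases.
With c≡cos(β/2)=0.755355 and s≡sin(β/2)=0.655315, N=[2·2·1·6]^{1/2}=4.898979
Admissible k: 0..1 (factorial args all ≥0)
  k=0: (−1)^1·4.8990/(2)·0.7554^3·0.6553^1 = -0.691799
  k=1: (−1)^2·4.8990/(2)·0.7554^1·0.6553^3 = +0.520688
d^2_{0,-1}(1.4292) = -0.691799 +0.520688 = -0.171111
|D^2_{0,-1}|² = |d^2_{0,-1}(β)|² = (-0.171111)² = 0.029279 (the z-rotation phases have unit modulus)

P=0.0293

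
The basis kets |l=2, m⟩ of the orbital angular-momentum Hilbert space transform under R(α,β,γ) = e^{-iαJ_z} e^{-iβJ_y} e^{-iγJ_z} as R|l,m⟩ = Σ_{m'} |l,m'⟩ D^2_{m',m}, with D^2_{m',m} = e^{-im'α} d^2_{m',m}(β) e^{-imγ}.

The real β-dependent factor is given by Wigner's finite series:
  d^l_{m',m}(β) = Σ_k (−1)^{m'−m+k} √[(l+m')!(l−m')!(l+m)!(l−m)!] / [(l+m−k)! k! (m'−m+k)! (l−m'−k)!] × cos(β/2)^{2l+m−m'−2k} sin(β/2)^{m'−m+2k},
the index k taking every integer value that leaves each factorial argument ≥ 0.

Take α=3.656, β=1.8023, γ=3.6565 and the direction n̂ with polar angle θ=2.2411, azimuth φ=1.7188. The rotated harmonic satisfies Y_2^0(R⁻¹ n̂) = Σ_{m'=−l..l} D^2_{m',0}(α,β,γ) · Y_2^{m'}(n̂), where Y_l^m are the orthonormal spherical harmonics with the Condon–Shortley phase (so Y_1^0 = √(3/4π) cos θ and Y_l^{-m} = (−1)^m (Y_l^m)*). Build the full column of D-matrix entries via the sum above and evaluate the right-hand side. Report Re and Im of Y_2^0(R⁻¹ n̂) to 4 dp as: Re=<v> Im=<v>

Need the full column D^2_{m',0} for m'=−2..2 at α=3.656, β=1.8023, γ=3.6565.
cos(β/2)=0.620709, sin(β/2)=0.784041
d^2_{-2,0}: single k=2 term ⇒ +0.580135;  D = +0.299254+0.496995i
d^2_{-1,0}: k∈[1..2] ⇒ +0.459281 -0.732791 = -0.273511;  D = +0.238114+0.134572i
d^2_{0,0}: k∈[0..2] ⇒ +0.148440 -0.947357 +0.377882 = -0.421035;  D = -0.421035+0.000000i
d^2_{1,0}: k∈[0..1] ⇒ -0.459281 +0.732791 = +0.273511;  D = -0.238114+0.134572i
d^2_{2,0}: single k=0 term ⇒ +0.580135;  D = +0.299254-0.496995i
Y_2^{m'}(θ=2.2411,φ=1.7188) and Σ D·Y over m':
  (+0.2993+0.4970i)·(-0.2269+0.0692i)  (+0.2381+0.1346i)·(+0.0555+0.3720i)  (-0.4210+0.0000i)·(+0.0498+0.0000i)  (-0.2381+0.1346i)·(-0.0555+0.3720i)  (+0.2993-0.4970i)·(-0.2269-0.0692i)
Y_2^0(R⁻¹ n̂) = -0.299223+0.000000i

Re=-0.2992 Im=0.0000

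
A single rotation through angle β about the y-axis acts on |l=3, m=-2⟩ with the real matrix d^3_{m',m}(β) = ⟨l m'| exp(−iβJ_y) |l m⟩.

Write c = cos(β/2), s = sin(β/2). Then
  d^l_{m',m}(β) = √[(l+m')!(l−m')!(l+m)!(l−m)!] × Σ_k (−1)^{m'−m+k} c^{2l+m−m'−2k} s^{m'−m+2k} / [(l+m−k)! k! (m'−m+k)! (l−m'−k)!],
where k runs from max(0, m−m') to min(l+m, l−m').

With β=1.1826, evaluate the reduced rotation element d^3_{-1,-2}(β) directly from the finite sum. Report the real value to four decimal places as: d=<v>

d^3_{-1,-2}(β=1.1826) via Wigner's sum:
With c≡cos(β/2)=0.830217 and s≡sin(β/2)=0.557441, N=[2·24·1·120]^{1/2}=75.894664
k: max(0,(-2)−(-1))=0 … min(3+(-2),3−(-1))=1
  k=0: (−1)^1·75.8947/(24)·0.8302^5·0.5574^1 = -0.695274
  k=1: (−1)^2·75.8947/(12)·0.8302^3·0.5574^3 = +0.626903
d^3_{-1,-2}(1.1826) = -0.695274 +0.626903 = -0.068371

d=-0.0684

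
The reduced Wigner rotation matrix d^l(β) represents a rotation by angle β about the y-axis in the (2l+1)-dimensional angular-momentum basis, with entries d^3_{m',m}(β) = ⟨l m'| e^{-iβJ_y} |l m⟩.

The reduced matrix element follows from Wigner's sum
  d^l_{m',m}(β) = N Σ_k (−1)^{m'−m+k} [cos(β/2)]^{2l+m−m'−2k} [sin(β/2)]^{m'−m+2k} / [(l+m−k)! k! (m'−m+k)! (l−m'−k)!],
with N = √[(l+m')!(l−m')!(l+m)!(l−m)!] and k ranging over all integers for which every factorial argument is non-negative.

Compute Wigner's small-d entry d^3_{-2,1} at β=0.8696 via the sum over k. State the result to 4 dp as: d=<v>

d^3_{-2,1}(β=0.8696) via Wigner's sum:
Half-angle: c=0.906954, s=0.421229. N=√(1·120·24·2)=75.894664
Admissible k: 3..4 (factorial args all ≥0)
  k=3: (−1)^0·75.8947/(12)·0.9070^3·0.4212^3 = +0.352648
  k=4: (−1)^1·75.8947/(24)·0.9070^1·0.4212^5 = -0.038034
d^3_{-2,1}(0.8696) = +0.352648 -0.038034 = +0.314613

d=0.3146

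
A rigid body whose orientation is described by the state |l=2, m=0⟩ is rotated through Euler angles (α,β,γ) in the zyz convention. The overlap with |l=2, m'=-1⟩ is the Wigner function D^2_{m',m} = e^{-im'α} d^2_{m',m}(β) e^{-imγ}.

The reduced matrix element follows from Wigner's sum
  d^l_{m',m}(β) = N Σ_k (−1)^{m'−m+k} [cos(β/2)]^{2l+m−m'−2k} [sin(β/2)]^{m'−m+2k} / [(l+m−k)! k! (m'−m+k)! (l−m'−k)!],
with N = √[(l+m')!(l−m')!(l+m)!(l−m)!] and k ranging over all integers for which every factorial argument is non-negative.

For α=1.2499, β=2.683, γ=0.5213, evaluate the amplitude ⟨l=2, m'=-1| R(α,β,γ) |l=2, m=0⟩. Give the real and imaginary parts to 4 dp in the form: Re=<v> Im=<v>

D^2_{-1,0}(1.2499,2.683,0.5213) = e^{-i·-1·1.2499}·d^2_{-1,0}(2.683)·e^{-i·0·0.5213}. Compute d first:
With c≡cos(β/2)=0.227292 and s≡sin(β/2)=0.973827, N=[1·6·2·2]^{1/2}=4.898979
k: max(0,(0)−(-1))=1 … min(2+(0),2−(-1))=2
  k=1: (−1)^0·4.8990/(2)·0.2273^3·0.9738^1 = +0.028010
  k=2: (−1)^1·4.8990/(2)·0.2273^1·0.9738^3 = -0.514168
d^2_{-1,0}(2.683) = +0.028010 -0.514168 = -0.486158
D = (+0.315417+0.948953i)·(-0.486158)·(+1.000000+0.000000i) = -0.153343-0.461341i

Re=-0.1533 Im=-0.4613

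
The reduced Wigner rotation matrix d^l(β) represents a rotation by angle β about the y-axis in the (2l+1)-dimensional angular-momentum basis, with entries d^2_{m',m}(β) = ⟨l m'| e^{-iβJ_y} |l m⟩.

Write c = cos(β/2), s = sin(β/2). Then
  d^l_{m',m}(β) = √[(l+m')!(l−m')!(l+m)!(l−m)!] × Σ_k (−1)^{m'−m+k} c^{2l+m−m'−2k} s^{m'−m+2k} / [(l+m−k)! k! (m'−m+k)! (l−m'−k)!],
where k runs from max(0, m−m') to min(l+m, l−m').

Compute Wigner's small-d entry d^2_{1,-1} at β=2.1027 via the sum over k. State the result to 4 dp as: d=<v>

d=-0.0108

d^2_{1,-1}(β=2.1027) via Wigner's sum:
c=cos(2.1027/2)=0.496400, s=sin(2.1027/2)=0.868094; N=√[6·1·1·6]=6.000000
The bounds max(0,m−m')=0 and min(l+m,l−m')=1 give 2 terms
  k=0: (−1)^2·6.0000/(2)·0.4964^2·0.8681^2 = +0.557080
  k=1: (−1)^3·6.0000/(6)·0.4964^0·0.8681^4 = -0.567894
d^2_{1,-1}(2.1027) = +0.557080 -0.567894 = -0.010814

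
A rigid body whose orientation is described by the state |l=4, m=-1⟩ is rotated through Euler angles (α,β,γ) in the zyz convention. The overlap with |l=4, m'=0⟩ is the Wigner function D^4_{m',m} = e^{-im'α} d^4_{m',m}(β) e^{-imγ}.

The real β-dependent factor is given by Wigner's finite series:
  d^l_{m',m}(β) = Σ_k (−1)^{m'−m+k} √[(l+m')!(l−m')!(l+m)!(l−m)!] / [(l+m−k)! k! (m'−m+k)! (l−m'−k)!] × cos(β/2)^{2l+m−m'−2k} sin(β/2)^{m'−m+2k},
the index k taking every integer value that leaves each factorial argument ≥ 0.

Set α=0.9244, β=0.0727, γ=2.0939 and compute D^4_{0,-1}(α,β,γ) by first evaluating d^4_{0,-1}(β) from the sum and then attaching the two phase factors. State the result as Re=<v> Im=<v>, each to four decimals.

Re=0.0802 Im=-0.1390

D^4_{0,-1}(0.9244,0.0727,2.0939) = e^{-i·0·0.9244}·d^4_{0,-1}(0.0727)·e^{-i·-1·2.0939}. Compute d first:
Half-angle: c=0.999339, s=0.036342. N=√(24·24·6·120)=643.987578
k: max(0,(-1)−(0))=0 … min(4+(-1),4−(0))=3
  k=0: (−1)^1·643.9876/(144)·0.9993^7·0.0363^1 = -0.161776
  k=1: (−1)^2·643.9876/(24)·0.9993^5·0.0363^3 = +0.001284
  k=2: (−1)^3·643.9876/(24)·0.9993^3·0.0363^5 = -0.000002
  k=3: (−1)^4·643.9876/(144)·0.9993^1·0.0363^7 = +0.000000
d^4_{0,-1}(0.0727) = -0.161776 +0.001284 -0.000002 +0.000000 = -0.160494
Attach z-rotation phases: D = e^{-i(0)(0.9244)}·(-0.160494)·e^{-i(-1)(2.0939)} = +0.080178-0.139032i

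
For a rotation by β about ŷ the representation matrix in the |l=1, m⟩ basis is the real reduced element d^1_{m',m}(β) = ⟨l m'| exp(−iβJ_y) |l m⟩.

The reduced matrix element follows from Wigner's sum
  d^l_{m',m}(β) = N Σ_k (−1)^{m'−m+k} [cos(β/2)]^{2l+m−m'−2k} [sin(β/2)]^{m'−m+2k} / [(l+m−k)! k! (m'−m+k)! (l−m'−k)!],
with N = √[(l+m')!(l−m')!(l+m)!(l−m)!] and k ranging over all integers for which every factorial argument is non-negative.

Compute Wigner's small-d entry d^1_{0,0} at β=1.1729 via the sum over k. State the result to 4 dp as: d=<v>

d=0.3875

d^1_{0,0}(β=1.1729) via Wigner's sum:
With c≡cos(β/2)=0.832911 and s≡sin(β/2)=0.553408, N=[1·1·1·1]^{1/2}=1.000000
The bounds max(0,m−m')=0 and min(l+m,l−m')=1 give 2 terms
  k=0: (−1)^0·1.0000/(1)·0.8329^2·0.5534^0 = +0.693740
  k=1: (−1)^1·1.0000/(1)·0.8329^0·0.5534^2 = -0.306260
d^1_{0,0}(1.1729) = +0.693740 -0.306260 = +0.387480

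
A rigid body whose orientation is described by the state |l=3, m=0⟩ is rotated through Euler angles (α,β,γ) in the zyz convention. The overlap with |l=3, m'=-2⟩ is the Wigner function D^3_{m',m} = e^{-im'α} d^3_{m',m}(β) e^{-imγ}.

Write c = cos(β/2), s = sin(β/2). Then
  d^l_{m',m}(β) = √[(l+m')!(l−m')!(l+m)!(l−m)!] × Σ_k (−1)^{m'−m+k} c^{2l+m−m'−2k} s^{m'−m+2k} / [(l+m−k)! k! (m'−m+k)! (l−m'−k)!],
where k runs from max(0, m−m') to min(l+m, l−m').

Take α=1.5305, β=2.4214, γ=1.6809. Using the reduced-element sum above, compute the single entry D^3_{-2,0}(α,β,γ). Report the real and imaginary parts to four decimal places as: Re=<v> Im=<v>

Re=0.4463 Im=-0.0360

Split into d^3_{-2,0}(β=2.4214) × two z-phases.
Half-angle: c=0.352364, s=0.935863. N=√(1·120·6·6)=65.726707
The bounds max(0,m−m')=2 and min(l+m,l−m')=3 give 2 terms
  k=2: (−1)^0·65.7267/(12)·0.3524^4·0.9359^2 = +0.073953
  k=3: (−1)^1·65.7267/(12)·0.3524^2·0.9359^4 = -0.521667
d^3_{-2,0}(2.4214) = +0.073953 -0.521667 = -0.447715
Attach z-rotation phases: D = e^{-i(-2)(1.5305)}·(-0.447715)·e^{-i(0)(1.6809)} = +0.446261-0.036043i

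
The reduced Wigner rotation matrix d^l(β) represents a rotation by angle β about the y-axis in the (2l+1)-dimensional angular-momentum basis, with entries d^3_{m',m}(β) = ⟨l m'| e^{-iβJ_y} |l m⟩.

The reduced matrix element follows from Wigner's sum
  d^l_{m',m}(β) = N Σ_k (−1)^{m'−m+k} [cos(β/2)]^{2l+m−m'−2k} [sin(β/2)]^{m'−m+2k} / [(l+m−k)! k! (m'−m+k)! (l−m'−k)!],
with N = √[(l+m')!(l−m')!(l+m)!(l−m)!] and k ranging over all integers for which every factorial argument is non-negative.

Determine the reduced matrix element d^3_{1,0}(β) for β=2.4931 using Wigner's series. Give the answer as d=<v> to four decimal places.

d=-0.5691

d^3_{1,0}(β=2.4931) via Wigner's sum:
With c≡cos(β/2)=0.318594 and s≡sin(β/2)=0.947891, N=[24·2·6·6]^{1/2}=41.569219
Admissible k: 0..2 (factorial args all ≥0)
  k=0: (−1)^1·41.5692/(12)·0.3186^5·0.9479^1 = -0.010778
  k=1: (−1)^2·41.5692/(4)·0.3186^3·0.9479^3 = +0.286221
  k=2: (−1)^3·41.5692/(12)·0.3186^1·0.9479^5 = -0.844542
d^3_{1,0}(2.4931) = -0.010778 +0.286221 -0.844542 = -0.569098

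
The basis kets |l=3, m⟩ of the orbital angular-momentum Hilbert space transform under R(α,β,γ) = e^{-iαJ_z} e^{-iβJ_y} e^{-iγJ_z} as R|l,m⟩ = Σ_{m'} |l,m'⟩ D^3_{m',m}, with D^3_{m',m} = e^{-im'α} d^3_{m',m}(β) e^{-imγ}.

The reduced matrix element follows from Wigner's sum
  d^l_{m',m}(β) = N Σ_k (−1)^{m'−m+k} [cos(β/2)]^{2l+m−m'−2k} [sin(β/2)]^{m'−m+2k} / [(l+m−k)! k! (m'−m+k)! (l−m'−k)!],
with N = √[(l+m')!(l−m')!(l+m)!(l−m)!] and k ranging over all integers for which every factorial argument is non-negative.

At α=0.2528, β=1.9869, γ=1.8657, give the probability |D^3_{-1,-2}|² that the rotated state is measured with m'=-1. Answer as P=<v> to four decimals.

P=0.2272

D^3_{-1,-2}(0.2528,1.9869,1.8657) = e^{-i·-1·0.2528}·d^3_{-1,-2}(1.9869)·e^{-i·-2·1.8657}. Compute d first:
With c≡cos(β/2)=0.545802 and s≡sin(β/2)=0.837914, N=[2·24·1·120]^{1/2}=75.894664
Admissible k: 0..1 (factorial args all ≥0)
  k=0: (−1)^1·75.8947/(24)·0.5458^5·0.8379^1 = -0.128344
  k=1: (−1)^2·75.8947/(12)·0.5458^3·0.8379^3 = +0.604971
d^3_{-1,-2}(1.9869) = -0.128344 +0.604971 = +0.476627
|D^3_{-1,-2}|² = |d^3_{-1,-2}(β)|² = (+0.476627)² = 0.227173 (the z-rotation phases have unit modulus)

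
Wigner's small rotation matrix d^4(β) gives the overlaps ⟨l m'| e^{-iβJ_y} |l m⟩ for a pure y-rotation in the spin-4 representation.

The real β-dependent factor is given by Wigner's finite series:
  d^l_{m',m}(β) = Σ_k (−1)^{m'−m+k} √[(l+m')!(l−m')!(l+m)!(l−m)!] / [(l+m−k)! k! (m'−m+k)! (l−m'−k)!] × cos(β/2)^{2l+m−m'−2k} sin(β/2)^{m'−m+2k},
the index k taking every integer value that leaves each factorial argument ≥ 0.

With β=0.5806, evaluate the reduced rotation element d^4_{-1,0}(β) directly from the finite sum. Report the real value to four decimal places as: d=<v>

d^4_{-1,0}(β=0.5806) via Wigner's sum:
c=cos(0.5806/2)=0.958158, s=sin(0.5806/2)=0.286240; N=√[6·120·24·24]=643.987578
Admissible k: 1..4 (factorial args all ≥0)
  k=1: (−1)^0·643.9876/(144)·0.9582^7·0.2862^1 = +0.949085
  k=2: (−1)^1·643.9876/(24)·0.9582^5·0.2862^3 = -0.508208
  k=3: (−1)^2·643.9876/(24)·0.9582^3·0.2862^5 = +0.045355
  k=4: (−1)^3·643.9876/(144)·0.9582^1·0.2862^7 = -0.000675
d^4_{-1,0}(0.5806) = +0.949085 -0.508208 +0.045355 -0.000675 = +0.485557

d=0.4856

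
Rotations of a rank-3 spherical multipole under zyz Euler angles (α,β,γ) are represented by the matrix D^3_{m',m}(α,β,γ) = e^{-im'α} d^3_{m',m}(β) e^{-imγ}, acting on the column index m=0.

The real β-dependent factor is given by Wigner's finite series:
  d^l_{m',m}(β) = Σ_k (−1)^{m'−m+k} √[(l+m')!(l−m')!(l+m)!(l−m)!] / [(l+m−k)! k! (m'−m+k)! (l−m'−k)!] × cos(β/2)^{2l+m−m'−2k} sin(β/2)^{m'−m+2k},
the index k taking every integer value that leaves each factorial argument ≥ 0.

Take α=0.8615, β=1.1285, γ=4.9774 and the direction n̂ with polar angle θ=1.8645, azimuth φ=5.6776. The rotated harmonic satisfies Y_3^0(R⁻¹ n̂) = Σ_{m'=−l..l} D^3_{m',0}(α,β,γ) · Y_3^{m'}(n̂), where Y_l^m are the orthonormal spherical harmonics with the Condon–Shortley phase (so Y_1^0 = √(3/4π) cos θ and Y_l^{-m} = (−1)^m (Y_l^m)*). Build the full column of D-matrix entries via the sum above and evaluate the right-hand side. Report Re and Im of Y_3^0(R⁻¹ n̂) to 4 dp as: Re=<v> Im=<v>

Need the full column D^3_{m',0} for m'=−3..3 at α=0.8615, β=1.1285, γ=4.9774.
cos(β/2)=0.844990, sin(β/2)=0.534782
d^3_{-3,0}: single k=3 term ⇒ +0.412668;  D = -0.350271+0.218186i
d^3_{-2,0}: k∈[2..3] ⇒ +0.798584 -0.319869 = +0.478716;  D = -0.072581+0.473181i
d^3_{-1,0}: k∈[1..3] ⇒ +0.798041 -0.958953 +0.128034 = -0.032878;  D = -0.021413-0.024948i
d^3_{0,0}: k∈[0..3] ⇒ +0.364007 -1.312208 +0.525598 -0.023392 = -0.445995;  D = -0.445995+0.000000i
d^3_{1,0}: k∈[0..2] ⇒ -0.798041 +0.958953 -0.128034 = +0.032878;  D = +0.021413-0.024948i
d^3_{2,0}: k∈[0..1] ⇒ +0.798584 -0.319869 = +0.478716;  D = -0.072581-0.473181i
d^3_{3,0}: single k=0 term ⇒ -0.412668;  D = +0.350271+0.218186i
Y_3^{m'}(θ=1.8645,φ=5.6776) and Σ D·Y over m':
  (-0.3503+0.2182i)·(-0.0891+0.3549i)  (-0.0726+0.4732i)·(-0.0954-0.2537i)  (-0.0214-0.0249i)·(-0.1478-0.1023i)  (-0.4460+0.0000i)·(+0.2788+0.0000i)  (+0.0214-0.0249i)·(+0.1478-0.1023i)  (-0.0726-0.4732i)·(-0.0954+0.2537i)  (+0.3503+0.2182i)·(+0.0891+0.3549i)
Y_3^0(R⁻¹ n̂) = +0.038384+0.000000i

Re=0.0384 Im=0.0000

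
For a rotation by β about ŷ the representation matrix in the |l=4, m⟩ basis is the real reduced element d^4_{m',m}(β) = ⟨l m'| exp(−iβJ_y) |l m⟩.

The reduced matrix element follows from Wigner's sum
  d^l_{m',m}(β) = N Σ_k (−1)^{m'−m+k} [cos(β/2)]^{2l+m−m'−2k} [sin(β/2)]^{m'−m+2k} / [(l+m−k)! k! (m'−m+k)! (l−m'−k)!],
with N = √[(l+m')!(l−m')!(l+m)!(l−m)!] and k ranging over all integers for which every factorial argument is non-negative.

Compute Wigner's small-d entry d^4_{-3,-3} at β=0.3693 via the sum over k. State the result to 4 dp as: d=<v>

d=0.6589

d^4_{-3,-3}(β=0.3693) via Wigner's sum:
Half-angle: c=0.983001, s=0.183602. N=√(1·5040·1·5040)=5040.000000
Admissible k: 0..1 (factorial args all ≥0)
  k=0: (−1)^0·5040.0000/(5040)·0.9830^8·0.1836^0 = +0.871827
  k=1: (−1)^1·5040.0000/(720)·0.9830^6·0.1836^2 = -0.212901
d^4_{-3,-3}(0.3693) = +0.871827 -0.212901 = +0.658926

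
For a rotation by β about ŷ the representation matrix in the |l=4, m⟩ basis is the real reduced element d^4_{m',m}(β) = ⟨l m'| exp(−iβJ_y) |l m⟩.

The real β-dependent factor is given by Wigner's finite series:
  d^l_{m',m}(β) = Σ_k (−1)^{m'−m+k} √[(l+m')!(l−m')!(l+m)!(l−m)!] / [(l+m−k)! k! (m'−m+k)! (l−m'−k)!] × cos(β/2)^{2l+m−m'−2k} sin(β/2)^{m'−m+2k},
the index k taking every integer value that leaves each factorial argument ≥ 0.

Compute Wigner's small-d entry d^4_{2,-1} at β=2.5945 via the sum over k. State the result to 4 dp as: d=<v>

d^4_{2,-1}(β=2.5945) via Wigner's sum:
Half-angle: c=0.270148, s=0.962819. N=√(720·2·6·120)=1018.233765
k∈{0,1,2} keeps every argument non-negative
  k=0: (−1)^3·1018.2338/(72)·0.2701^5·0.9628^3 = -0.018162
  k=1: (−1)^4·1018.2338/(48)·0.2701^3·0.9628^5 = +0.346045
  k=2: (−1)^5·1018.2338/(240)·0.2701^1·0.9628^7 = -0.879123
d^4_{2,-1}(2.5945) = -0.018162 +0.346045 -0.879123 = -0.551240

d=-0.5512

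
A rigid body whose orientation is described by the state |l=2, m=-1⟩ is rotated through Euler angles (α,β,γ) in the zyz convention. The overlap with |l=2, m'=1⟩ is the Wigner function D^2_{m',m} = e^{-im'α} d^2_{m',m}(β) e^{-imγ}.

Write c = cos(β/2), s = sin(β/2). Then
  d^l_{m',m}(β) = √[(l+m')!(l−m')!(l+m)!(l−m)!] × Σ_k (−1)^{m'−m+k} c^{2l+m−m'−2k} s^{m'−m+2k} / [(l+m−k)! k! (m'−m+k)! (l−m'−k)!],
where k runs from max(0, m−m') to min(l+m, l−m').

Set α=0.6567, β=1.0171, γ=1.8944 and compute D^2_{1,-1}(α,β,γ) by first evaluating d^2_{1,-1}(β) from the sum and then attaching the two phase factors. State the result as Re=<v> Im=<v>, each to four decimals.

Split into d^2_{1,-1}(β=1.0171) × two z-phases.
Half-angle: c=0.873451, s=0.486911. N=√(6·1·1·6)=6.000000
k∈{0,1} keeps every argument non-negative
  k=0: (−1)^2·6.0000/(2)·0.8735^2·0.4869^2 = +0.542623
  k=1: (−1)^3·6.0000/(6)·0.8735^0·0.4869^4 = -0.056208
d^2_{1,-1}(1.0171) = +0.542623 -0.056208 = +0.486415
D = (+0.792011-0.610507i)·(+0.486415)·(-0.317985+0.948096i) = +0.159044+0.459679i

Re=0.1590 Im=0.4597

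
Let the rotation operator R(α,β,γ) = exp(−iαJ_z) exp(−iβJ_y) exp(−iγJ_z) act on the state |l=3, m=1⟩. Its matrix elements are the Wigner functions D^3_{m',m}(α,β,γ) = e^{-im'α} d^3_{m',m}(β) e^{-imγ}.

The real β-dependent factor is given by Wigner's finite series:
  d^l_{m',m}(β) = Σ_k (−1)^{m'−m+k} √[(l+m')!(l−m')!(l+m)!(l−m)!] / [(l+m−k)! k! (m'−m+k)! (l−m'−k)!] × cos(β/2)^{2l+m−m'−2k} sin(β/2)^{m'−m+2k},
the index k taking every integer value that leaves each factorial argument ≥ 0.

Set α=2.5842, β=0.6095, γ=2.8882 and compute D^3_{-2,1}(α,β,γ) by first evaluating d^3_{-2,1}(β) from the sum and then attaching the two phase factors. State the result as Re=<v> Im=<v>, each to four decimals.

Split into d^3_{-2,1}(β=0.6095) × two z-phases.
With c≡cos(β/2)=0.953922 and s≡sin(β/2)=0.300055, N=[1·120·24·2]^{1/2}=75.894664
Admissible k: 3..4 (factorial args all ≥0)
  k=3: (−1)^0·75.8947/(12)·0.9539^3·0.3001^3 = +0.148310
  k=4: (−1)^1·75.8947/(24)·0.9539^1·0.3001^5 = -0.007337
d^3_{-2,1}(0.6095) = +0.148310 -0.007337 = +0.140973
Attach z-rotation phases: D = e^{-i(-2)(2.5842)}·(+0.140973)·e^{-i(1)(2.8882)} = -0.091827+0.106963i

Re=-0.0918 Im=0.1070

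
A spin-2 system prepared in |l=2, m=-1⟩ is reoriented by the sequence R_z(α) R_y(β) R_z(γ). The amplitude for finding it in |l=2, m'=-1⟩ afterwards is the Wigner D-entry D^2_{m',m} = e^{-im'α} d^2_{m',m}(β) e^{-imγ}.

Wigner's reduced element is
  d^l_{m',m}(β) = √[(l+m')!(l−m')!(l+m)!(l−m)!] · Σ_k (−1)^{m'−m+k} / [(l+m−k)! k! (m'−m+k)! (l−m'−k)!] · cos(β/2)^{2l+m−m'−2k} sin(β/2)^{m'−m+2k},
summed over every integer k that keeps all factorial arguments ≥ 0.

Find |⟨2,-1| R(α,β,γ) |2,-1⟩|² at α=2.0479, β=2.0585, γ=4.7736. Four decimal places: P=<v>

P=0.2649

First d^2_{-1,-1}(β=2.0585), then the phase factors e^{-i(-1)α} and e^{-i(-1)γ}:
With c≡cos(β/2)=0.515462 and s≡sin(β/2)=0.856913, N=[1·6·1·6]^{1/2}=6.000000
The bounds max(0,m−m')=0 and min(l+m,l−m')=1 give 2 terms
  k=0: (−1)^0·6.0000/(6)·0.5155^4·0.8569^0 = +0.070597
  k=1: (−1)^1·6.0000/(2)·0.5155^2·0.8569^2 = -0.585312
d^2_{-1,-1}(2.0585) = +0.070597 -0.585312 = -0.514715
|D^2_{-1,-1}|² = |d^2_{-1,-1}(β)|² = (-0.514715)² = 0.264931 (the z-rotation phases have unit modulus)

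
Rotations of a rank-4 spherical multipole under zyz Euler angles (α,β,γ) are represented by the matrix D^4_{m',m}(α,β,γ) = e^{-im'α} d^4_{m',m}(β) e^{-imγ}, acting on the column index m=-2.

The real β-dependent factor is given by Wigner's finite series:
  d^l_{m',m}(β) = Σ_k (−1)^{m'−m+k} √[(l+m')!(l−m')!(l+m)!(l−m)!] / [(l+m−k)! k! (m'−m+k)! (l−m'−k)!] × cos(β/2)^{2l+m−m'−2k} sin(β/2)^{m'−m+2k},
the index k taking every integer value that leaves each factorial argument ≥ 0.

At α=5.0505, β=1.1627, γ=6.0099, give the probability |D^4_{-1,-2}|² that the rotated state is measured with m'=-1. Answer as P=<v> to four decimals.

P=0.1271

D^4_{-1,-2}(5.0505,1.1627,6.0099) = e^{-i·-1·5.0505}·d^4_{-1,-2}(1.1627)·e^{-i·-2·6.0099}. Compute d first:
Half-angle: c=0.835722, s=0.549153. N=√(6·120·2·720)=1018.233765
k∈{0,1,2} keeps every argument non-negative
  k=0: (−1)^1·1018.2338/(240)·0.8357^7·0.5492^1 = -0.663380
  k=1: (−1)^2·1018.2338/(48)·0.8357^5·0.5492^3 = +1.432171
  k=2: (−1)^3·1018.2338/(72)·0.8357^3·0.5492^5 = -0.412255
d^4_{-1,-2}(1.1627) = -0.663380 +1.432171 -0.412255 = +0.356536
|D^4_{-1,-2}|² = |d^4_{-1,-2}(β)|² = (+0.356536)² = 0.127118 (the z-rotation phases have unit modulus)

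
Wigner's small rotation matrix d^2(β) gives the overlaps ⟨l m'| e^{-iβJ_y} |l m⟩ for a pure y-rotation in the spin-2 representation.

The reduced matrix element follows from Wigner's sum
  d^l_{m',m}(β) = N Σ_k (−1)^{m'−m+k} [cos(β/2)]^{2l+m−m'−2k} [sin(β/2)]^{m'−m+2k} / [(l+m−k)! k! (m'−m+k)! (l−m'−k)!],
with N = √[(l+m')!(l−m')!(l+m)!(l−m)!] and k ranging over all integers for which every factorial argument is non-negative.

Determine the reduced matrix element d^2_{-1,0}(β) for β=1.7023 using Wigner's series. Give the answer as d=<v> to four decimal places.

d=-0.1592

d^2_{-1,0}(β=1.7023) via Wigner's sum:
With c≡cos(β/2)=0.659119 and s≡sin(β/2)=0.752039, N=[1·6·2·2]^{1/2}=4.898979
k∈{1,2} keeps every argument non-negative
  k=1: (−1)^0·4.8990/(2)·0.6591^3·0.7520^1 = +0.527481
  k=2: (−1)^1·4.8990/(2)·0.6591^1·0.7520^3 = -0.686689
d^2_{-1,0}(1.7023) = +0.527481 -0.686689 = -0.159208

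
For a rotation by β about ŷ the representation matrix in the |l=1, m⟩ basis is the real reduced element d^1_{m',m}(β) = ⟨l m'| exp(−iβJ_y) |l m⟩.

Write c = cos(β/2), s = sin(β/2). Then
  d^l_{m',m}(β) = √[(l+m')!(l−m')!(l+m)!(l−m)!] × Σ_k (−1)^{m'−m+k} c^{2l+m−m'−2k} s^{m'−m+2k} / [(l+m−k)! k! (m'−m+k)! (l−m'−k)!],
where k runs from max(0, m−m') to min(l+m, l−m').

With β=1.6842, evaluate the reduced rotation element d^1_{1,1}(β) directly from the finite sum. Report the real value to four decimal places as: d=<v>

d=0.4434

d^1_{1,1}(β=1.6842) via Wigner's sum:
Half-angle: c=0.665898, s=0.746043. N=√(2·1·2·1)=2.000000
Admissible k: 0..0 (factorial args all ≥0)
  k=0: (−1)^0·2.0000/(2)·0.6659^2·0.7460^0 = +0.443420
d^1_{1,1}(1.6842) = +0.443420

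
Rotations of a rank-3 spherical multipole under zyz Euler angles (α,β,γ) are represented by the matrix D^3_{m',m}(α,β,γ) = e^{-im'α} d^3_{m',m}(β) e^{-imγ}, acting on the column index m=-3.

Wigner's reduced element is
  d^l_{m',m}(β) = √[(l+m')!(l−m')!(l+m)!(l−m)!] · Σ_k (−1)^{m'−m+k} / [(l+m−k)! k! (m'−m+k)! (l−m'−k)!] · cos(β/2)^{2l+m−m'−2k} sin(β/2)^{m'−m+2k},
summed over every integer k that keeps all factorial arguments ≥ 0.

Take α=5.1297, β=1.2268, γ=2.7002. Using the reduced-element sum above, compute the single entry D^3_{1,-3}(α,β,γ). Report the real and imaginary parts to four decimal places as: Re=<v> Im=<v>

Split into d^3_{1,-3}(β=1.2268) × two z-phases.
c=cos(1.2268/2)=0.817696, s=sin(1.2268/2)=0.575651; N=√[24·2·1·720]=185.903201
Admissible k: 0..0 (factorial args all ≥0)
  k=0: (−1)^4·185.9032/(48)·0.8177^2·0.5757^4 = +0.284358
d^3_{1,-3}(1.2268) = +0.284358
Phases: e^{-i·(1)·5.1297}=+0.405304+0.914182i, e^{-i·(-3)·2.7002}=-0.244126+0.969744i ⇒ D=-0.280226+0.048303i

Re=-0.2802 Im=0.0483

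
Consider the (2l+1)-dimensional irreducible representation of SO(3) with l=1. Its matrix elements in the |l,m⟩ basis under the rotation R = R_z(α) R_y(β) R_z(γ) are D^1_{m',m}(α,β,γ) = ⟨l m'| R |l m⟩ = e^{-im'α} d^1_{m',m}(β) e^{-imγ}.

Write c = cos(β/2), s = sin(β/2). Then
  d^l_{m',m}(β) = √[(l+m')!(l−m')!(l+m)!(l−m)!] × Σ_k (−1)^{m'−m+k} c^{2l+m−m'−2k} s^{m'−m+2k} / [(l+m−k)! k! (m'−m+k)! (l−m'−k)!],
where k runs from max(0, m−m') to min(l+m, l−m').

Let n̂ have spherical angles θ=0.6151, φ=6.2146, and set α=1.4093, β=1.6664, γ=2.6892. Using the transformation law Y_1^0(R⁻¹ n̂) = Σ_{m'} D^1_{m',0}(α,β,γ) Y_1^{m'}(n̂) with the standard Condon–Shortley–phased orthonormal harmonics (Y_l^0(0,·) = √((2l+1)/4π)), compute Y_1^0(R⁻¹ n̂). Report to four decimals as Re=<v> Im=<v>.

Re=-0.0121 Im=0.0000

Need the full column D^1_{m',0} for m'=−1..1 at α=1.4093, β=1.6664, γ=2.6892.
cos(β/2)=0.672511, sin(β/2)=0.740087
d^1_{-1,0}: single k=1 term ⇒ +0.703878;  D = +0.113180+0.694719i
d^1_{0,0}: k∈[0..1] ⇒ +0.452271 -0.547729 = -0.095458;  D = -0.095458+0.000000i
d^1_{1,0}: single k=0 term ⇒ -0.703878;  D = -0.113180+0.694719i
Y_1^{m'}(θ=0.6151,φ=6.2146) and Σ D·Y over m':
  (+0.1132+0.6947i)·(+0.1989+0.0137i)  (-0.0955+0.0000i)·(+0.3990+0.0000i)  (-0.1132+0.6947i)·(-0.1989+0.0137i)
Y_1^0(R⁻¹ n̂) = -0.012054+0.000000i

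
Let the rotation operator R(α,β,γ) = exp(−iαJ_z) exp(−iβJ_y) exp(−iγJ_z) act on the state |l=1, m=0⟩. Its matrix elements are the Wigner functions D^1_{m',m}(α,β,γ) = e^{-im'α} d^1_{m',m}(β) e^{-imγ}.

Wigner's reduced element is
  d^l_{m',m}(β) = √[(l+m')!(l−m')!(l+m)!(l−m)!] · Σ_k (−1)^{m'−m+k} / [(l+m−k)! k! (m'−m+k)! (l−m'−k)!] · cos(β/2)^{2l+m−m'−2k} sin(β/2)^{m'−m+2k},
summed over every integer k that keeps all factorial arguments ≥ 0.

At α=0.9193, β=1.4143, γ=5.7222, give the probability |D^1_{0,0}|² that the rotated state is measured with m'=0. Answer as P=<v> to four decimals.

D^1_{0,0}(0.9193,1.4143,5.7222) = e^{-i·0·0.9193}·d^1_{0,0}(1.4143)·e^{-i·0·5.7222}. Compute d first:
c=cos(1.4143/2)=0.760217, s=sin(1.4143/2)=0.649670; N=√[1·1·1·1]=1.000000
k∈{0,1} keeps every argument non-negative
  k=0: (−1)^0·1.0000/(1)·0.7602^2·0.6497^0 = +0.577929
  k=1: (−1)^1·1.0000/(1)·0.7602^0·0.6497^2 = -0.422071
d^1_{0,0}(1.4143) = +0.577929 -0.422071 = +0.155858
|D^1_{0,0}|² = |d^1_{0,0}(β)|² = (+0.155858)² = 0.024292 (the z-rotation phases have unit modulus)

P=0.0243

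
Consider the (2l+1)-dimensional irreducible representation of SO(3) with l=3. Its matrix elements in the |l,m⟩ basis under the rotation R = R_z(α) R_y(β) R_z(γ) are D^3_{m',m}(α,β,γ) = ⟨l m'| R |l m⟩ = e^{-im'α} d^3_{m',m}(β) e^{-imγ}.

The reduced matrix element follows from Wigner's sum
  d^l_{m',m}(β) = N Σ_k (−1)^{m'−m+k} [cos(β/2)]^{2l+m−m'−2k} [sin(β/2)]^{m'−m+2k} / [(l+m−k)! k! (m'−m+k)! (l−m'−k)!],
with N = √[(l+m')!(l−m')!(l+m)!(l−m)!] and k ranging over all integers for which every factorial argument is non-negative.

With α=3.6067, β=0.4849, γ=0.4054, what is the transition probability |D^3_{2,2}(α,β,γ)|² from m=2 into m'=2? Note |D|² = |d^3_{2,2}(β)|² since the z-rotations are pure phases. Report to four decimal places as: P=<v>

Split into d^3_{2,2}(β=0.4849) × two z-phases.
Half-angle: c=0.970753, s=0.240082. N=√(120·1·120·1)=120.000000
k∈{0,1} keeps every argument non-negative
  k=0: (−1)^0·120.0000/(120)·0.9708^6·0.2401^0 = +0.836858
  k=1: (−1)^1·120.0000/(24)·0.9708^4·0.2401^2 = -0.255931
d^3_{2,2}(0.4849) = +0.836858 -0.255931 = +0.580927
|D^3_{2,2}|² = |d^3_{2,2}(β)|² = (+0.580927)² = 0.337476 (the z-rotation phases have unit modulus)

P=0.3375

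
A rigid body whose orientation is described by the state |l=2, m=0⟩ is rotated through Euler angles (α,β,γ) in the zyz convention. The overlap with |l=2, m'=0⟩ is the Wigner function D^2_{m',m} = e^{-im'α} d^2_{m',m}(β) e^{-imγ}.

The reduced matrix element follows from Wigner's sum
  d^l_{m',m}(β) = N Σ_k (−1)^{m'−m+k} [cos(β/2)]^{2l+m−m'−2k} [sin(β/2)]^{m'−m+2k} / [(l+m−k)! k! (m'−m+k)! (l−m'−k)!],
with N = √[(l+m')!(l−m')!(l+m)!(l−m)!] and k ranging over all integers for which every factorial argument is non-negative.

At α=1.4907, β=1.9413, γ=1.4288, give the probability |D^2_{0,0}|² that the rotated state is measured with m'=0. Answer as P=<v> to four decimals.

P=0.0920

Split into d^2_{0,0}(β=1.9413) × two z-phases.
c=cos(1.9413/2)=0.564763, s=sin(1.9413/2)=0.825253; N=√[2·2·2·2]=4.000000
The bounds max(0,m−m')=0 and min(l+m,l−m')=2 give 3 terms
  k=0: (−1)^0·4.0000/(4)·0.5648^4·0.8253^0 = +0.101734
  k=1: (−1)^1·4.0000/(1)·0.5648^2·0.8253^2 = -0.868894
  k=2: (−1)^2·4.0000/(4)·0.5648^0·0.8253^4 = +0.463819
d^2_{0,0}(1.9413) = +0.101734 -0.868894 +0.463819 = -0.303342
|D^2_{0,0}|² = |d^2_{0,0}(β)|² = (-0.303342)² = 0.092016 (the z-rotation phases have unit modulus)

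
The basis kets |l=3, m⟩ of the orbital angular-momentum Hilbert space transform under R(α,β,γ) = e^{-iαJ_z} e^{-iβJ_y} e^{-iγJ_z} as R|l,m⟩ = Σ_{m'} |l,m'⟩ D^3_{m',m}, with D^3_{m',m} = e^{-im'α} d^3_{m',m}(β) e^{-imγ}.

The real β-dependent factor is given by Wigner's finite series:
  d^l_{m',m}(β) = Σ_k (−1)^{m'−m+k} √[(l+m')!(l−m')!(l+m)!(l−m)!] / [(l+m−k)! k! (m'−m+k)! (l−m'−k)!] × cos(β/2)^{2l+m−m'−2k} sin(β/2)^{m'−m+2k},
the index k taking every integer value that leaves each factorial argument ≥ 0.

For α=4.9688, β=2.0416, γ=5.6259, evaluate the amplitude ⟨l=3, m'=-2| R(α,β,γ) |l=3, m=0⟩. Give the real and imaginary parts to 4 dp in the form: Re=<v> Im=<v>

Re=0.4299 Im=0.2420

First d^3_{-2,0}(β=2.0416), then the phase factors e^{-i(-2)α} and e^{-i(0)γ}:
Half-angle: c=0.522684, s=0.852526. N=√(1·120·6·6)=65.726707
k∈{2,3} keeps every argument non-negative
  k=2: (−1)^0·65.7267/(12)·0.5227^4·0.8525^2 = +0.297121
  k=3: (−1)^1·65.7267/(12)·0.5227^2·0.8525^4 = -0.790443
d^3_{-2,0}(2.0416) = +0.297121 -0.790443 = -0.493322
D = (-0.871363-0.490638i)·(-0.493322)·(+1.000000+0.000000i) = +0.429863+0.242043i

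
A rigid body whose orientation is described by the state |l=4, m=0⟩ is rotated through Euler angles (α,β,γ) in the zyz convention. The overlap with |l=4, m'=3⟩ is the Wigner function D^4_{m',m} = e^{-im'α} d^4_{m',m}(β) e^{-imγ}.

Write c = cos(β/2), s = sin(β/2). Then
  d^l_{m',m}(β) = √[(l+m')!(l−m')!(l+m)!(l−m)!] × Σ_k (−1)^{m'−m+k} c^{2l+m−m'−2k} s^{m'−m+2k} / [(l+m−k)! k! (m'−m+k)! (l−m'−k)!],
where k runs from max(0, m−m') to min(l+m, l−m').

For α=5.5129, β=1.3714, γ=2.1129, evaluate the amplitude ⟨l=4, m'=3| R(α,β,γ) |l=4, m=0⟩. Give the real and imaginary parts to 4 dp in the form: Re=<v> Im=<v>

First d^4_{3,0}(β=1.3714), then the phase factors e^{-i(3)α} and e^{-i(0)γ}:
With c≡cos(β/2)=0.773976 and s≡sin(β/2)=0.633215, N=[5040·1·24·24]^{1/2}=1703.830978
The bounds max(0,m−m')=0 and min(l+m,l−m')=1 give 2 terms
  k=0: (−1)^3·1703.8310/(144)·0.7740^5·0.6332^3 = -0.834363
  k=1: (−1)^4·1703.8310/(144)·0.7740^3·0.6332^5 = +0.558473
d^4_{3,0}(1.3714) = -0.834363 +0.558473 = -0.275890
Phases: e^{-i·(3)·5.5129}=-0.674332+0.738428i, e^{-i·(0)·2.1129}=+1.000000+0.000000i ⇒ D=+0.186041-0.203725i

Re=0.1860 Im=-0.2037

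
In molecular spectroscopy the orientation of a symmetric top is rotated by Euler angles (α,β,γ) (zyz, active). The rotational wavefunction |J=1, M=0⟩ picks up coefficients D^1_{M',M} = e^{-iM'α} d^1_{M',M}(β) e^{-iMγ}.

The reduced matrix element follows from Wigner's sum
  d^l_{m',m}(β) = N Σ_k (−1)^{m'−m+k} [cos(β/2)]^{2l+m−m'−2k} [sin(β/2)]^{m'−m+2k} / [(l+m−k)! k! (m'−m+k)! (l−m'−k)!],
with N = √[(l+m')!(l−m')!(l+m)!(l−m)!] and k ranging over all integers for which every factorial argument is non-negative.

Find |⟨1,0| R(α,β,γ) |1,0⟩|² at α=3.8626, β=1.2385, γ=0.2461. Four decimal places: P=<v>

D^1_{0,0}(3.8626,1.2385,0.2461) = e^{-i·0·3.8626}·d^1_{0,0}(1.2385)·e^{-i·0·0.2461}. Compute d first:
Half-angle: c=0.814314, s=0.580425. N=√(1·1·1·1)=1.000000
k: max(0,(0)−(0))=0 … min(1+(0),1−(0))=1
  k=0: (−1)^0·1.0000/(1)·0.8143^2·0.5804^0 = +0.663107
  k=1: (−1)^1·1.0000/(1)·0.8143^0·0.5804^2 = -0.336893
d^1_{0,0}(1.2385) = +0.663107 -0.336893 = +0.326215
|D^1_{0,0}|² = |d^1_{0,0}(β)|² = (+0.326215)² = 0.106416 (the z-rotation phases have unit modulus)

P=0.1064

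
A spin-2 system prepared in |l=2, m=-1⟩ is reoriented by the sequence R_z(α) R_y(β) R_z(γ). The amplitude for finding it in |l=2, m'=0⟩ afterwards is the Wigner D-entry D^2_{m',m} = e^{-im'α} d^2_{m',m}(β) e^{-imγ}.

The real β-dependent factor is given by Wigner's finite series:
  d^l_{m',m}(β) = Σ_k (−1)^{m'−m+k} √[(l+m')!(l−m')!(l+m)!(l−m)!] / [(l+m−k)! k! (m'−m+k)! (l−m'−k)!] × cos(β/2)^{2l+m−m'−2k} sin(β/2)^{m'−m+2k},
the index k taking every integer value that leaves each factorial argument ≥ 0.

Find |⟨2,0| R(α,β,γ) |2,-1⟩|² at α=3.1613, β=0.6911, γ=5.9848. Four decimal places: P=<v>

D^2_{0,-1}(3.1613,0.6911,5.9848) = e^{-i·0·3.1613}·d^2_{0,-1}(0.6911)·e^{-i·-1·5.9848}. Compute d first:
With c≡cos(β/2)=0.940889 and s≡sin(β/2)=0.338714, N=[2·2·1·6]^{1/2}=4.898979
The bounds max(0,m−m')=0 and min(l+m,l−m')=1 give 2 terms
  k=0: (−1)^1·4.8990/(2)·0.9409^3·0.3387^1 = -0.691074
  k=1: (−1)^2·4.8990/(2)·0.9409^1·0.3387^3 = +0.089560
d^2_{0,-1}(0.6911) = -0.691074 +0.089560 = -0.601514
|D^2_{0,-1}|² = |d^2_{0,-1}(β)|² = (-0.601514)² = 0.361819 (the z-rotation phases have unit modulus)

P=0.3618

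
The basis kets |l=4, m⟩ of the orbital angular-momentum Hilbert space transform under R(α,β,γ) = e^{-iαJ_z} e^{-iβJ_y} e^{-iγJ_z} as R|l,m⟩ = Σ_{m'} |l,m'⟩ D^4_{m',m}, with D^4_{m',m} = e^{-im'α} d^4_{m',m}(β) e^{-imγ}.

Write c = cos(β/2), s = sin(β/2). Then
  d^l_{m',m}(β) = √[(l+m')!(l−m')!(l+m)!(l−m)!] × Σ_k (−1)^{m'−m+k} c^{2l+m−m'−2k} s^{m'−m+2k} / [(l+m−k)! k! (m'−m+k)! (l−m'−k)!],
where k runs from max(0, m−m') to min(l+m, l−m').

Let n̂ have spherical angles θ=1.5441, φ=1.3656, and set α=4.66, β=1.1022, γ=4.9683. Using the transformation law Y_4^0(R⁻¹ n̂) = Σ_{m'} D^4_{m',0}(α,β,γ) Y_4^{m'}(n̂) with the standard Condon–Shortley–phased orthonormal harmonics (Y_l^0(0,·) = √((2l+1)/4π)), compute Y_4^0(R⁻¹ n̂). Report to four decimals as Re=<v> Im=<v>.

Re=0.0341 Im=0.0000

Need the full column D^4_{m',0} for m'=−4..4 at α=4.66, β=1.1022, γ=4.9683.
cos(β/2)=0.851949, sin(β/2)=0.523625
d^4_{-4,0}: single k=4 term ⇒ +0.331348;  D = +0.324099-0.068929i
d^4_{-3,0}: k∈[3..4] ⇒ +0.762417 -0.288009 = +0.474408;  D = +0.074255+0.468561i
d^4_{-2,0}: k∈[2..4] ⇒ +0.994588 -1.001901 +0.141928 = +0.134615;  D = -0.133877+0.014079i
d^4_{-1,0}: k∈[1..4] ⇒ +0.762835 -1.728999 +0.653142 -0.041122 = -0.354144;  D = +0.018545+0.353658i
d^4_{0,0}: k∈[0..4] ⇒ +0.277529 -1.677421 +1.425731 -0.239369 +0.005651 = -0.207878;  D = -0.207878+0.000000i
d^4_{1,0}: k∈[0..3] ⇒ -0.762835 +1.728999 -0.653142 +0.041122 = +0.354144;  D = -0.018545+0.353658i
d^4_{2,0}: k∈[0..2] ⇒ +0.994588 -1.001901 +0.141928 = +0.134615;  D = -0.133877-0.014079i
d^4_{3,0}: k∈[0..1] ⇒ -0.762417 +0.288009 = -0.474408;  D = -0.074255+0.468561i
d^4_{4,0}: single k=0 term ⇒ +0.331348;  D = +0.324099+0.068929i
Y_4^{m'}(θ=1.5441,φ=1.3656) and Σ D·Y over m':
  (+0.3241-0.0689i)·(+0.3012+0.3233i)  (+0.0743+0.4686i)·(-0.0193+0.0272i)  (-0.1339+0.0141i)·(+0.3050+0.1327i)  (+0.0185+0.3537i)·(-0.0077+0.0370i)  (-0.2079+0.0000i)·(+0.3151+0.0000i)  (-0.0185+0.3537i)·(+0.0077+0.0370i)  (-0.1339-0.0141i)·(+0.3050-0.1327i)  (-0.0743+0.4686i)·(+0.0193+0.0272i)  (+0.3241+0.0689i)·(+0.3012-0.3233i)
Y_4^0(R⁻¹ n̂) = +0.034057+0.000000i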